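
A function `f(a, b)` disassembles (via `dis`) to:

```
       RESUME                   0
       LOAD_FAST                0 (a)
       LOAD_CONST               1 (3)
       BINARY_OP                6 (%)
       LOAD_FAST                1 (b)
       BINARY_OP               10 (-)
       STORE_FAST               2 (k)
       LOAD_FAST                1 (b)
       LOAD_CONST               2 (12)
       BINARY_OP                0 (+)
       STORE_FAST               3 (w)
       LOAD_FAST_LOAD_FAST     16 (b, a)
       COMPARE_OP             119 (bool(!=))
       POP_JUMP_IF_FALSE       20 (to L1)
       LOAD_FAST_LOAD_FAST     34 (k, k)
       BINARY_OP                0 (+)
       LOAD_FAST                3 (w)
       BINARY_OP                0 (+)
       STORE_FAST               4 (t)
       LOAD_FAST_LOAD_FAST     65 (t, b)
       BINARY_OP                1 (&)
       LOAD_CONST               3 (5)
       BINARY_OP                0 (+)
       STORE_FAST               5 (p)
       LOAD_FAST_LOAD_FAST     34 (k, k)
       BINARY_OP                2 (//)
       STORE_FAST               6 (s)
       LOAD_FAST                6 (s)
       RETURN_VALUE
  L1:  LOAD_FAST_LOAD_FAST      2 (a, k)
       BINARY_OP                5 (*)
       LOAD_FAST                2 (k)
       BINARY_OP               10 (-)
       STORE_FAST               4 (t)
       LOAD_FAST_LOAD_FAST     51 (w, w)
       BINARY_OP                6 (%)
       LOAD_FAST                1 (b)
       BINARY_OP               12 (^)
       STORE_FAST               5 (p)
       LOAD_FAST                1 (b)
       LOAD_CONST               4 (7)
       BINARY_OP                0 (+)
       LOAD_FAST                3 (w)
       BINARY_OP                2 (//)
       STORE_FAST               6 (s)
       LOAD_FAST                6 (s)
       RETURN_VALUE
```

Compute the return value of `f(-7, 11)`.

1

LOAD_FAST a → push -7. Stack: [-7]
LOAD_CONST → push 3. Stack: [-7, 3]
BINARY_OP % → -7 % 3 = 2. Stack: [2]
LOAD_FAST b → push 11. Stack: [2, 11]
BINARY_OP - → 2 - 11 = -9. Stack: [-9]
STORE_FAST k → k=-9. Stack: []
LOAD_FAST b → push 11. Stack: [11]
LOAD_CONST → push 12. Stack: [11, 12]
BINARY_OP + → 11 + 12 = 23. Stack: [23]
STORE_FAST w → w=23. Stack: []
LOAD_FAST_LOAD_FAST b,a → push 11,-7. Stack: [11, -7]
COMPARE_OP bool(!=) → 11 vs -7 = True. Stack: [True]
POP_JUMP_IF_FALSE → pop True; no jump. Stack: []
LOAD_FAST_LOAD_FAST k,k → push -9,-9. Stack: [-9, -9]
BINARY_OP + → -9 + -9 = -18. Stack: [-18]
LOAD_FAST w → push 23. Stack: [-18, 23]
BINARY_OP + → -18 + 23 = 5. Stack: [5]
STORE_FAST t → t=5. Stack: []
LOAD_FAST_LOAD_FAST t,b → push 5,11. Stack: [5, 11]
BINARY_OP & → 5 & 11 = 1. Stack: [1]
LOAD_CONST → push 5. Stack: [1, 5]
BINARY_OP + → 1 + 5 = 6. Stack: [6]
STORE_FAST p → p=6. Stack: []
LOAD_FAST_LOAD_FAST k,k → push -9,-9. Stack: [-9, -9]
BINARY_OP // → -9 // -9 = 1. Stack: [1]
STORE_FAST s → s=1. Stack: []
LOAD_FAST s → push 1. Stack: [1]
RETURN_VALUE → return 1.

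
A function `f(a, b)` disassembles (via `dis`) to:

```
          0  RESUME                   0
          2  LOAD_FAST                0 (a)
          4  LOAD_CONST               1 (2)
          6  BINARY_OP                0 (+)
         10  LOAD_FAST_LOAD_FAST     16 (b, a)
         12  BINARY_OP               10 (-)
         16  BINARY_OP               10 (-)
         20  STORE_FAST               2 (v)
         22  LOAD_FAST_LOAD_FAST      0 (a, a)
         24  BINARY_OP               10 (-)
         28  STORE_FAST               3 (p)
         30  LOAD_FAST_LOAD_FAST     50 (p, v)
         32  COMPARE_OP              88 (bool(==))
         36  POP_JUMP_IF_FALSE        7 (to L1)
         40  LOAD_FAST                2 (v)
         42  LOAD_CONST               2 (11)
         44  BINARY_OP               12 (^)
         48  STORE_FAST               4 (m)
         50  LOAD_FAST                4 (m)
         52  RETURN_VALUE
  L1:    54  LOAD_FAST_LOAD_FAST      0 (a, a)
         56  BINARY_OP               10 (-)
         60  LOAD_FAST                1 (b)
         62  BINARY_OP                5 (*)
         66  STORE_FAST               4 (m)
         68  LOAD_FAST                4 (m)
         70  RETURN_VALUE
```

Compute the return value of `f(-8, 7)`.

0

LOAD_FAST a → push -8. Stack: [-8]
LOAD_CONST → push 2. Stack: [-8, 2]
BINARY_OP + → -8 + 2 = -6. Stack: [-6]
LOAD_FAST_LOAD_FAST b,a → push 7,-8. Stack: [-6, 7, -8]
BINARY_OP - → 7 - -8 = 15. Stack: [-6, 15]
BINARY_OP - → -6 - 15 = -21. Stack: [-21]
STORE_FAST v → v=-21. Stack: []
LOAD_FAST_LOAD_FAST a,a → push -8,-8. Stack: [-8, -8]
BINARY_OP - → -8 - -8 = 0. Stack: [0]
STORE_FAST p → p=0. Stack: []
LOAD_FAST_LOAD_FAST p,v → push 0,-21. Stack: [0, -21]
COMPARE_OP bool(==) → 0 vs -21 = False. Stack: [False]
POP_JUMP_IF_FALSE → pop False; jump. Stack: []
LOAD_FAST_LOAD_FAST a,a → push -8,-8. Stack: [-8, -8]
BINARY_OP - → -8 - -8 = 0. Stack: [0]
LOAD_FAST b → push 7. Stack: [0, 7]
BINARY_OP * → 0 * 7 = 0. Stack: [0]
STORE_FAST m → m=0. Stack: []
LOAD_FAST m → push 0. Stack: [0]
RETURN_VALUE → return 0.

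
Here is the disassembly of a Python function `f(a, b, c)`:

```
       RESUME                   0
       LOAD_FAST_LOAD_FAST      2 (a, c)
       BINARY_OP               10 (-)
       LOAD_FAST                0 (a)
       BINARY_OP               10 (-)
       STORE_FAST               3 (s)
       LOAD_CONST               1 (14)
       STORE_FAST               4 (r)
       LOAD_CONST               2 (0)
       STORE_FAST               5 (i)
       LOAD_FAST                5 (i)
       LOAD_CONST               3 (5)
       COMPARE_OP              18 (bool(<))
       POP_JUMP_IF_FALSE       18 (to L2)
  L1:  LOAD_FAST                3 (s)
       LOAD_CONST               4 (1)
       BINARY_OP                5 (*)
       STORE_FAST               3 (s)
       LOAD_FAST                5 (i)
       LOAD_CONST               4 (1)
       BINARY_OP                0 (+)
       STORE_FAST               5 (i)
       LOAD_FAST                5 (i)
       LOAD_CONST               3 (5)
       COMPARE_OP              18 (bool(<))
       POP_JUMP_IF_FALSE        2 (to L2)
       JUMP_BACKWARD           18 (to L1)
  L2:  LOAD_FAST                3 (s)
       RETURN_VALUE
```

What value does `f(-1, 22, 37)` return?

LOAD_FAST_LOAD_FAST a,c → push -1,37
BINARY_OP - → -1 - 37 = -38
LOAD_FAST a → push -1
BINARY_OP - → -38 - -1 = -37
STORE_FAST s → s=-37
LOAD_CONST → push 14
STORE_FAST r → r=14
LOAD_CONST → push 0
STORE_FAST i → i=0
LOAD_FAST i → push 0
LOAD_CONST → push 5
COMPARE_OP bool(<) → 0 vs 5 = True
POP_JUMP_IF_FALSE → pop True; no jump
LOAD_FAST s → push -37
LOAD_CONST → push 1
BINARY_OP * → -37 * 1 = -37
STORE_FAST s → s=-37
LOAD_FAST i → push 0
LOAD_CONST → push 1
BINARY_OP + → 0 + 1 = 1
STORE_FAST i → i=1
LOAD_FAST i → push 1
LOAD_CONST → push 5
COMPARE_OP bool(<) → 1 vs 5 = True
POP_JUMP_IF_FALSE → pop True; no jump
LOAD_FAST s → push -37
LOAD_CONST → push 1
BINARY_OP * → -37 * 1 = -37
STORE_FAST s → s=-37
LOAD_FAST i → push 1
LOAD_CONST → push 1
BINARY_OP + → 1 + 1 = 2
STORE_FAST i → i=2
LOAD_FAST i → push 2
LOAD_CONST → push 5
COMPARE_OP bool(<) → 2 vs 5 = True
POP_JUMP_IF_FALSE → pop True; no jump
LOAD_FAST s → push -37
LOAD_CONST → push 1
BINARY_OP * → -37 * 1 = -37
STORE_FAST s → s=-37
LOAD_FAST i → push 2
LOAD_CONST → push 1
BINARY_OP + → 2 + 1 = 3
STORE_FAST i → i=3
LOAD_FAST i → push 3
LOAD_CONST → push 5
COMPARE_OP bool(<) → 3 vs 5 = True
POP_JUMP_IF_FALSE → pop True; no jump
LOAD_FAST s → push -37
LOAD_CONST → push 1
BINARY_OP * → -37 * 1 = -37
STORE_FAST s → s=-37
LOAD_FAST i → push 3
LOAD_CONST → push 1
BINARY_OP + → 3 + 1 = 4
STORE_FAST i → i=4
LOAD_FAST i → push 4
LOAD_CONST → push 5
COMPARE_OP bool(<) → 4 vs 5 = True
POP_JUMP_IF_FALSE → pop True; no jump
LOAD_FAST s → push -37
LOAD_CONST → push 1
BINARY_OP * → -37 * 1 = -37
STORE_FAST s → s=-37
LOAD_FAST i → push 4
LOAD_CONST → push 1
BINARY_OP + → 4 + 1 = 5
STORE_FAST i → i=5
LOAD_FAST i → push 5
LOAD_CONST → push 5
COMPARE_OP bool(<) → 5 vs 5 = False
POP_JUMP_IF_FALSE → pop False; jump
LOAD_FAST s → push -37
RETURN_VALUE → return -37.

-37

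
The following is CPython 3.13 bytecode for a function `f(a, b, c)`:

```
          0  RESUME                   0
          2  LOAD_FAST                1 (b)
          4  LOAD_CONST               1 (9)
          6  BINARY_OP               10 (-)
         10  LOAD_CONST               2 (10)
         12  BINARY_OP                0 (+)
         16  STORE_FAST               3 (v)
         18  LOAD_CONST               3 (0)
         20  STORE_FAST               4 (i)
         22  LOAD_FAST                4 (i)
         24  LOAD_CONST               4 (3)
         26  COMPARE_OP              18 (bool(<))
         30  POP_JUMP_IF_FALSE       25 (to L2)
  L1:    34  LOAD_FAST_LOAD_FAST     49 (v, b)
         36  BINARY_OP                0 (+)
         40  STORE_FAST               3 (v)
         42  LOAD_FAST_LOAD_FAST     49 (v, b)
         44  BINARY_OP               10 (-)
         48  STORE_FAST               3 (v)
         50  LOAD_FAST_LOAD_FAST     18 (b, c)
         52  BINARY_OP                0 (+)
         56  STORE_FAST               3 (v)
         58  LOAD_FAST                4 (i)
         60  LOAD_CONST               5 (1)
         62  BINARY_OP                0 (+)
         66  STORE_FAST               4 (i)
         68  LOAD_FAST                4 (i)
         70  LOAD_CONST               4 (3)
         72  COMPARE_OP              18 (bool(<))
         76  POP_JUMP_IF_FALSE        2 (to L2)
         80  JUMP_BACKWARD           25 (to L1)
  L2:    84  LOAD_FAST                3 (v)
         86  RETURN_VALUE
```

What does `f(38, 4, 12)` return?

LOAD_FAST b → push 4. Stack: [4]
LOAD_CONST → push 9. Stack: [4, 9]
BINARY_OP - → 4 - 9 = -5. Stack: [-5]
LOAD_CONST → push 10. Stack: [-5, 10]
BINARY_OP + → -5 + 10 = 5. Stack: [5]
STORE_FAST v → v=5. Stack: []
LOAD_CONST → push 0. Stack: [0]
STORE_FAST i → i=0. Stack: []
LOAD_FAST i → push 0. Stack: [0]
LOAD_CONST → push 3. Stack: [0, 3]
COMPARE_OP bool(<) → 0 vs 3 = True. Stack: [True]
POP_JUMP_IF_FALSE → pop True; no jump. Stack: []
LOAD_FAST_LOAD_FAST v,b → push 5,4. Stack: [5, 4]
BINARY_OP + → 5 + 4 = 9. Stack: [9]
STORE_FAST v → v=9. Stack: []
LOAD_FAST_LOAD_FAST v,b → push 9,4. Stack: [9, 4]
BINARY_OP - → 9 - 4 = 5. Stack: [5]
STORE_FAST v → v=5. Stack: []
LOAD_FAST_LOAD_FAST b,c → push 4,12. Stack: [4, 12]
BINARY_OP + → 4 + 12 = 16. Stack: [16]
STORE_FAST v → v=16. Stack: []
LOAD_FAST i → push 0. Stack: [0]
LOAD_CONST → push 1. Stack: [0, 1]
BINARY_OP + → 0 + 1 = 1. Stack: [1]
STORE_FAST i → i=1. Stack: []
LOAD_FAST i → push 1. Stack: [1]
LOAD_CONST → push 3. Stack: [1, 3]
COMPARE_OP bool(<) → 1 vs 3 = True. Stack: [True]
POP_JUMP_IF_FALSE → pop True; no jump. Stack: []
LOAD_FAST_LOAD_FAST v,b → push 16,4. Stack: [16, 4]
BINARY_OP + → 16 + 4 = 20. Stack: [20]
STORE_FAST v → v=20. Stack: []
LOAD_FAST_LOAD_FAST v,b → push 20,4. Stack: [20, 4]
BINARY_OP - → 20 - 4 = 16. Stack: [16]
STORE_FAST v → v=16. Stack: []
LOAD_FAST_LOAD_FAST b,c → push 4,12. Stack: [4, 12]
BINARY_OP + → 4 + 12 = 16. Stack: [16]
STORE_FAST v → v=16. Stack: []
LOAD_FAST i → push 1. Stack: [1]
LOAD_CONST → push 1. Stack: [1, 1]
BINARY_OP + → 1 + 1 = 2. Stack: [2]
STORE_FAST i → i=2. Stack: []
LOAD_FAST i → push 2. Stack: [2]
LOAD_CONST → push 3. Stack: [2, 3]
COMPARE_OP bool(<) → 2 vs 3 = True. Stack: [True]
POP_JUMP_IF_FALSE → pop True; no jump. Stack: []
LOAD_FAST_LOAD_FAST v,b → push 16,4. Stack: [16, 4]
BINARY_OP + → 16 + 4 = 20. Stack: [20]
STORE_FAST v → v=20. Stack: []
LOAD_FAST_LOAD_FAST v,b → push 20,4. Stack: [20, 4]
BINARY_OP - → 20 - 4 = 16. Stack: [16]
STORE_FAST v → v=16. Stack: []
LOAD_FAST_LOAD_FAST b,c → push 4,12. Stack: [4, 12]
BINARY_OP + → 4 + 12 = 16. Stack: [16]
STORE_FAST v → v=16. Stack: []
LOAD_FAST i → push 2. Stack: [2]
LOAD_CONST → push 1. Stack: [2, 1]
BINARY_OP + → 2 + 1 = 3. Stack: [3]
STORE_FAST i → i=3. Stack: []
LOAD_FAST i → push 3. Stack: [3]
LOAD_CONST → push 3. Stack: [3, 3]
COMPARE_OP bool(<) → 3 vs 3 = False. Stack: [False]
POP_JUMP_IF_FALSE → pop False; jump. Stack: []
LOAD_FAST v → push 16. Stack: [16]
RETURN_VALUE → return 16.

16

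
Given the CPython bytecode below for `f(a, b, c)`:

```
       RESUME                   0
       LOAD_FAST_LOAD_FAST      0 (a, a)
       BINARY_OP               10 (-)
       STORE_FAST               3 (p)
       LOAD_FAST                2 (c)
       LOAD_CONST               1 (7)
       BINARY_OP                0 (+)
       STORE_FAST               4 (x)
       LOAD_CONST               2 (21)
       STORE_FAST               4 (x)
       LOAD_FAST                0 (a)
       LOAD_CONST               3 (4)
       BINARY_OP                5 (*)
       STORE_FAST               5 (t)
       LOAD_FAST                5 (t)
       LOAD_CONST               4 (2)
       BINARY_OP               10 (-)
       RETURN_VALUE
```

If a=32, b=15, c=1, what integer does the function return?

LOAD_FAST_LOAD_FAST a,a → push 32,32. Stack: [32, 32]
BINARY_OP - → 32 - 32 = 0. Stack: [0]
STORE_FAST p → p=0. Stack: []
LOAD_FAST c → push 1. Stack: [1]
LOAD_CONST → push 7. Stack: [1, 7]
BINARY_OP + → 1 + 7 = 8. Stack: [8]
STORE_FAST x → x=8. Stack: []
LOAD_CONST → push 21. Stack: [21]
STORE_FAST x → x=21. Stack: []
LOAD_FAST a → push 32. Stack: [32]
LOAD_CONST → push 4. Stack: [32, 4]
BINARY_OP * → 32 * 4 = 128. Stack: [128]
STORE_FAST t → t=128. Stack: []
LOAD_FAST t → push 128. Stack: [128]
LOAD_CONST → push 2. Stack: [128, 2]
BINARY_OP - → 128 - 2 = 126. Stack: [126]
RETURN_VALUE → return 126.

126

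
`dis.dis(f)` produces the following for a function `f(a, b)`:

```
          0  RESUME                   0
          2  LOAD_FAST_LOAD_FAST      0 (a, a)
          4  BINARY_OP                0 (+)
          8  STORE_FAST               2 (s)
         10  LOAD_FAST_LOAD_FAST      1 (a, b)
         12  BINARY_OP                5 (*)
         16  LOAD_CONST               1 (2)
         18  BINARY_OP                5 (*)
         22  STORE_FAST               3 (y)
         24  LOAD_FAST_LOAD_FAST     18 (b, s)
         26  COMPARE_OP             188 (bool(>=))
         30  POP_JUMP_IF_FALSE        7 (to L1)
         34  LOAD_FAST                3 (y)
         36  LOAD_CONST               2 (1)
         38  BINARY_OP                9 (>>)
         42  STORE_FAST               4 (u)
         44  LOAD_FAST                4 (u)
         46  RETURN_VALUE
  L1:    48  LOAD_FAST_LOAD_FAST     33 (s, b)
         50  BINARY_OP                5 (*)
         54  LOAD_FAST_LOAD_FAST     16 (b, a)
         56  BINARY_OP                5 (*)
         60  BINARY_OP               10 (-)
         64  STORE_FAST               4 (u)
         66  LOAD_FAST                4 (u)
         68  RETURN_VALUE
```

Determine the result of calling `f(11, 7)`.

LOAD_FAST_LOAD_FAST a,a → push 11,11. Stack: [11, 11]
BINARY_OP + → 11 + 11 = 22. Stack: [22]
STORE_FAST s → s=22. Stack: []
LOAD_FAST_LOAD_FAST a,b → push 11,7. Stack: [11, 7]
BINARY_OP * → 11 * 7 = 77. Stack: [77]
LOAD_CONST → push 2. Stack: [77, 2]
BINARY_OP * → 77 * 2 = 154. Stack: [154]
STORE_FAST y → y=154. Stack: []
LOAD_FAST_LOAD_FAST b,s → push 7,22. Stack: [7, 22]
COMPARE_OP bool(>=) → 7 vs 22 = False. Stack: [False]
POP_JUMP_IF_FALSE → pop False; jump. Stack: []
LOAD_FAST_LOAD_FAST s,b → push 22,7. Stack: [22, 7]
BINARY_OP * → 22 * 7 = 154. Stack: [154]
LOAD_FAST_LOAD_FAST b,a → push 7,11. Stack: [154, 7, 11]
BINARY_OP * → 7 * 11 = 77. Stack: [154, 77]
BINARY_OP - → 154 - 77 = 77. Stack: [77]
STORE_FAST u → u=77. Stack: []
LOAD_FAST u → push 77. Stack: [77]
RETURN_VALUE → return 77.

77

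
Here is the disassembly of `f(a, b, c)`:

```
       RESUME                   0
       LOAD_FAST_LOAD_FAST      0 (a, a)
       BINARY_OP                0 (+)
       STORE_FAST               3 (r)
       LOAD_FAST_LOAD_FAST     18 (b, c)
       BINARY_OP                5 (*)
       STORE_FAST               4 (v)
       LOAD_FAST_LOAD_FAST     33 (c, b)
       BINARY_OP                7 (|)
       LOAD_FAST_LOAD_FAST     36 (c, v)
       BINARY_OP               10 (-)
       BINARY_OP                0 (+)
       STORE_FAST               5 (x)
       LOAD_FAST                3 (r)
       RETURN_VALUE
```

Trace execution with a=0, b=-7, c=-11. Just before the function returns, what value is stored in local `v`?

LOAD_FAST_LOAD_FAST a,a → push 0,0. Stack: [0, 0]
BINARY_OP + → 0 + 0 = 0. Stack: [0]
STORE_FAST r → r=0. Stack: []
LOAD_FAST_LOAD_FAST b,c → push -7,-11. Stack: [-7, -11]
BINARY_OP * → -7 * -11 = 77. Stack: [77]
STORE_FAST v → v=77. Stack: []
LOAD_FAST_LOAD_FAST c,b → push -11,-7. Stack: [-11, -7]
BINARY_OP | → -11 | -7 = -3. Stack: [-3]
LOAD_FAST_LOAD_FAST c,v → push -11,77. Stack: [-3, -11, 77]
BINARY_OP - → -11 - 77 = -88. Stack: [-3, -88]
BINARY_OP + → -3 + -88 = -91. Stack: [-91]
STORE_FAST x → x=-91. Stack: []
LOAD_FAST r → push 0. Stack: [0]
RETURN_VALUE → return 0.

77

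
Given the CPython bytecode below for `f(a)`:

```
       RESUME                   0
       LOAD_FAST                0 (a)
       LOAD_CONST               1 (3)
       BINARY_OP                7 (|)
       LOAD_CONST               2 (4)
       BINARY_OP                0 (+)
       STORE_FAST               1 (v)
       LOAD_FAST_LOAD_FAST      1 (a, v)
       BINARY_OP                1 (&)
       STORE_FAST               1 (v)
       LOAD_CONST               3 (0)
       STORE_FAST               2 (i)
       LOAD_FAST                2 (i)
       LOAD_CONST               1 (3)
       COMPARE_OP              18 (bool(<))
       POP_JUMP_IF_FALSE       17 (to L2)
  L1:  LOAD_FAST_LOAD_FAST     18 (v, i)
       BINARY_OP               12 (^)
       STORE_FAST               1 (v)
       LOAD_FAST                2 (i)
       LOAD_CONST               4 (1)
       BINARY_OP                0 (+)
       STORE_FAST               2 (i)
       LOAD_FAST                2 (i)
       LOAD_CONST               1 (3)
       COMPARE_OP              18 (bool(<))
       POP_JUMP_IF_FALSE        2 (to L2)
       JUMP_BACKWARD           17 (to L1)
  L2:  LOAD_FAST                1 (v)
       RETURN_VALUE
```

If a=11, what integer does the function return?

8

LOAD_FAST a → push 11. Stack: [11]
LOAD_CONST → push 3. Stack: [11, 3]
BINARY_OP | → 11 | 3 = 11. Stack: [11]
LOAD_CONST → push 4. Stack: [11, 4]
BINARY_OP + → 11 + 4 = 15. Stack: [15]
STORE_FAST v → v=15. Stack: []
LOAD_FAST_LOAD_FAST a,v → push 11,15. Stack: [11, 15]
BINARY_OP & → 11 & 15 = 11. Stack: [11]
STORE_FAST v → v=11. Stack: []
LOAD_CONST → push 0. Stack: [0]
STORE_FAST i → i=0. Stack: []
LOAD_FAST i → push 0. Stack: [0]
LOAD_CONST → push 3. Stack: [0, 3]
COMPARE_OP bool(<) → 0 vs 3 = True. Stack: [True]
POP_JUMP_IF_FALSE → pop True; no jump. Stack: []
LOAD_FAST_LOAD_FAST v,i → push 11,0. Stack: [11, 0]
BINARY_OP ^ → 11 ^ 0 = 11. Stack: [11]
STORE_FAST v → v=11. Stack: []
LOAD_FAST i → push 0. Stack: [0]
LOAD_CONST → push 1. Stack: [0, 1]
BINARY_OP + → 0 + 1 = 1. Stack: [1]
STORE_FAST i → i=1. Stack: []
LOAD_FAST i → push 1. Stack: [1]
LOAD_CONST → push 3. Stack: [1, 3]
COMPARE_OP bool(<) → 1 vs 3 = True. Stack: [True]
POP_JUMP_IF_FALSE → pop True; no jump. Stack: []
LOAD_FAST_LOAD_FAST v,i → push 11,1. Stack: [11, 1]
BINARY_OP ^ → 11 ^ 1 = 10. Stack: [10]
STORE_FAST v → v=10. Stack: []
LOAD_FAST i → push 1. Stack: [1]
LOAD_CONST → push 1. Stack: [1, 1]
BINARY_OP + → 1 + 1 = 2. Stack: [2]
STORE_FAST i → i=2. Stack: []
LOAD_FAST i → push 2. Stack: [2]
LOAD_CONST → push 3. Stack: [2, 3]
COMPARE_OP bool(<) → 2 vs 3 = True. Stack: [True]
POP_JUMP_IF_FALSE → pop True; no jump. Stack: []
LOAD_FAST_LOAD_FAST v,i → push 10,2. Stack: [10, 2]
BINARY_OP ^ → 10 ^ 2 = 8. Stack: [8]
STORE_FAST v → v=8. Stack: []
LOAD_FAST i → push 2. Stack: [2]
LOAD_CONST → push 1. Stack: [2, 1]
BINARY_OP + → 2 + 1 = 3. Stack: [3]
STORE_FAST i → i=3. Stack: []
LOAD_FAST i → push 3. Stack: [3]
LOAD_CONST → push 3. Stack: [3, 3]
COMPARE_OP bool(<) → 3 vs 3 = False. Stack: [False]
POP_JUMP_IF_FALSE → pop False; jump. Stack: []
LOAD_FAST v → push 8. Stack: [8]
RETURN_VALUE → return 8.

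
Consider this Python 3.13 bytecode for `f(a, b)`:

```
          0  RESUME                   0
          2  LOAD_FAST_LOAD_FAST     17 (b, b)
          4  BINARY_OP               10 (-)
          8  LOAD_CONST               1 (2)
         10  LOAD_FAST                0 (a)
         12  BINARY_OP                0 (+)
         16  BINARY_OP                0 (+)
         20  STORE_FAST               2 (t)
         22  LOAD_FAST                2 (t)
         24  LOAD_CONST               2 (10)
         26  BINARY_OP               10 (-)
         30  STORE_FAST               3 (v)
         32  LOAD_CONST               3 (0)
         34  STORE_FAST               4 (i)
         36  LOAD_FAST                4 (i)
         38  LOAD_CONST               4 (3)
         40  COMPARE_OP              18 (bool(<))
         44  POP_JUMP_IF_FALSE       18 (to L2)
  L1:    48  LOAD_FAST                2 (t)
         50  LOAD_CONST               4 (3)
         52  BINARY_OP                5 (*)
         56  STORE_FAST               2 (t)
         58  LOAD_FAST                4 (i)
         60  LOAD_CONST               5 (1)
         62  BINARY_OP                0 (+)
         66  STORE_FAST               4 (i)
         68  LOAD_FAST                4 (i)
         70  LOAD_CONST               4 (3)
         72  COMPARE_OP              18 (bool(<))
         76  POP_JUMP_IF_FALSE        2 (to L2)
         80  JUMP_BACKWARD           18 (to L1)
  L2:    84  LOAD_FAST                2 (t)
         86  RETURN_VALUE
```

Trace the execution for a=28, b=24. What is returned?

LOAD_FAST_LOAD_FAST b,b → push 24,24. Stack: [24, 24]
BINARY_OP - → 24 - 24 = 0. Stack: [0]
LOAD_CONST → push 2. Stack: [0, 2]
LOAD_FAST a → push 28. Stack: [0, 2, 28]
BINARY_OP + → 2 + 28 = 30. Stack: [0, 30]
BINARY_OP + → 0 + 30 = 30. Stack: [30]
STORE_FAST t → t=30. Stack: []
LOAD_FAST t → push 30. Stack: [30]
LOAD_CONST → push 10. Stack: [30, 10]
BINARY_OP - → 30 - 10 = 20. Stack: [20]
STORE_FAST v → v=20. Stack: []
LOAD_CONST → push 0. Stack: [0]
STORE_FAST i → i=0. Stack: []
LOAD_FAST i → push 0. Stack: [0]
LOAD_CONST → push 3. Stack: [0, 3]
COMPARE_OP bool(<) → 0 vs 3 = True. Stack: [True]
POP_JUMP_IF_FALSE → pop True; no jump. Stack: []
LOAD_FAST t → push 30. Stack: [30]
LOAD_CONST → push 3. Stack: [30, 3]
BINARY_OP * → 30 * 3 = 90. Stack: [90]
STORE_FAST t → t=90. Stack: []
LOAD_FAST i → push 0. Stack: [0]
LOAD_CONST → push 1. Stack: [0, 1]
BINARY_OP + → 0 + 1 = 1. Stack: [1]
STORE_FAST i → i=1. Stack: []
LOAD_FAST i → push 1. Stack: [1]
LOAD_CONST → push 3. Stack: [1, 3]
COMPARE_OP bool(<) → 1 vs 3 = True. Stack: [True]
POP_JUMP_IF_FALSE → pop True; no jump. Stack: []
LOAD_FAST t → push 90. Stack: [90]
LOAD_CONST → push 3. Stack: [90, 3]
BINARY_OP * → 90 * 3 = 270. Stack: [270]
STORE_FAST t → t=270. Stack: []
LOAD_FAST i → push 1. Stack: [1]
LOAD_CONST → push 1. Stack: [1, 1]
BINARY_OP + → 1 + 1 = 2. Stack: [2]
STORE_FAST i → i=2. Stack: []
LOAD_FAST i → push 2. Stack: [2]
LOAD_CONST → push 3. Stack: [2, 3]
COMPARE_OP bool(<) → 2 vs 3 = True. Stack: [True]
POP_JUMP_IF_FALSE → pop True; no jump. Stack: []
LOAD_FAST t → push 270. Stack: [270]
LOAD_CONST → push 3. Stack: [270, 3]
BINARY_OP * → 270 * 3 = 810. Stack: [810]
STORE_FAST t → t=810. Stack: []
LOAD_FAST i → push 2. Stack: [2]
LOAD_CONST → push 1. Stack: [2, 1]
BINARY_OP + → 2 + 1 = 3. Stack: [3]
STORE_FAST i → i=3. Stack: []
LOAD_FAST i → push 3. Stack: [3]
LOAD_CONST → push 3. Stack: [3, 3]
COMPARE_OP bool(<) → 3 vs 3 = False. Stack: [False]
POP_JUMP_IF_FALSE → pop False; jump. Stack: []
LOAD_FAST t → push 810. Stack: [810]
RETURN_VALUE → return 810.

810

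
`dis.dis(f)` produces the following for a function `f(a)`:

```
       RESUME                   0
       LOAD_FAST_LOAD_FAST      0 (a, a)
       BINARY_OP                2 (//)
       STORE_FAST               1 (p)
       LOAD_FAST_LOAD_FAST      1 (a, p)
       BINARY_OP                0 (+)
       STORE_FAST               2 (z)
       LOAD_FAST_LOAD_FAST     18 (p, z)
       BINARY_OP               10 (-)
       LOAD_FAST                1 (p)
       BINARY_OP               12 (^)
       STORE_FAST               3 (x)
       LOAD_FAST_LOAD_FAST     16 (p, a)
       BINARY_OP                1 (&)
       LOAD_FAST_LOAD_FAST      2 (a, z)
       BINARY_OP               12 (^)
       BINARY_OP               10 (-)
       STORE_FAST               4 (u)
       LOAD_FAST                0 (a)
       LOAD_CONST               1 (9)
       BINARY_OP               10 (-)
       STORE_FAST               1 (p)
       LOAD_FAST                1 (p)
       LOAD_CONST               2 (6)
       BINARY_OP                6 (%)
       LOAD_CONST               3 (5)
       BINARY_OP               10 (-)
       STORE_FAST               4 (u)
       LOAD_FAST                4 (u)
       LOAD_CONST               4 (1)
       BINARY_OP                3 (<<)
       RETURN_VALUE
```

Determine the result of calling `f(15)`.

-10

LOAD_FAST_LOAD_FAST a,a → push 15,15. Stack: [15, 15]
BINARY_OP // → 15 // 15 = 1. Stack: [1]
STORE_FAST p → p=1. Stack: []
LOAD_FAST_LOAD_FAST a,p → push 15,1. Stack: [15, 1]
BINARY_OP + → 15 + 1 = 16. Stack: [16]
STORE_FAST z → z=16. Stack: []
LOAD_FAST_LOAD_FAST p,z → push 1,16. Stack: [1, 16]
BINARY_OP - → 1 - 16 = -15. Stack: [-15]
LOAD_FAST p → push 1. Stack: [-15, 1]
BINARY_OP ^ → -15 ^ 1 = -16. Stack: [-16]
STORE_FAST x → x=-16. Stack: []
LOAD_FAST_LOAD_FAST p,a → push 1,15. Stack: [1, 15]
BINARY_OP & → 1 & 15 = 1. Stack: [1]
LOAD_FAST_LOAD_FAST a,z → push 15,16. Stack: [1, 15, 16]
BINARY_OP ^ → 15 ^ 16 = 31. Stack: [1, 31]
BINARY_OP - → 1 - 31 = -30. Stack: [-30]
STORE_FAST u → u=-30. Stack: []
LOAD_FAST a → push 15. Stack: [15]
LOAD_CONST → push 9. Stack: [15, 9]
BINARY_OP - → 15 - 9 = 6. Stack: [6]
STORE_FAST p → p=6. Stack: []
LOAD_FAST p → push 6. Stack: [6]
LOAD_CONST → push 6. Stack: [6, 6]
BINARY_OP % → 6 % 6 = 0. Stack: [0]
LOAD_CONST → push 5. Stack: [0, 5]
BINARY_OP - → 0 - 5 = -5. Stack: [-5]
STORE_FAST u → u=-5. Stack: []
LOAD_FAST u → push -5. Stack: [-5]
LOAD_CONST → push 1. Stack: [-5, 1]
BINARY_OP << → -5 << 1 = -10. Stack: [-10]
RETURN_VALUE → return -10.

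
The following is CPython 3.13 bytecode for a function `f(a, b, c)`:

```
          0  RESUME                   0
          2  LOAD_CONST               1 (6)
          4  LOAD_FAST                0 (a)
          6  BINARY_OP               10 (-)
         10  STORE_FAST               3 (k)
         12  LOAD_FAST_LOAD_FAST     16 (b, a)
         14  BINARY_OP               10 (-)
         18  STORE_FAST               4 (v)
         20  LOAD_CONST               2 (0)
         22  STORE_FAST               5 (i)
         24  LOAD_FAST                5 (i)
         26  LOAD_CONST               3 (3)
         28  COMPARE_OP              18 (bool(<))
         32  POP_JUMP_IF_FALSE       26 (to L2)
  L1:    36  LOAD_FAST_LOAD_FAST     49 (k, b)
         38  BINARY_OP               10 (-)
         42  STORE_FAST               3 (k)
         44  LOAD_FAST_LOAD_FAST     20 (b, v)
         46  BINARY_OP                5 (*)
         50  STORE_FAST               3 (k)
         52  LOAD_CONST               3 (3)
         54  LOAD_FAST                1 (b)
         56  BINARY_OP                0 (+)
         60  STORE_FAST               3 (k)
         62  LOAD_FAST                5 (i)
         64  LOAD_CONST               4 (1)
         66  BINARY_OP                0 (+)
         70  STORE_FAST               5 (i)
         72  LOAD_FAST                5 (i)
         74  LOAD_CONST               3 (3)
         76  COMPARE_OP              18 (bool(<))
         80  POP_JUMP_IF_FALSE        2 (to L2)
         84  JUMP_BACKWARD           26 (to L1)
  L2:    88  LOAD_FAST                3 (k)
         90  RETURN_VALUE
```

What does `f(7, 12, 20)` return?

LOAD_CONST → push 6
LOAD_FAST a → push 7
BINARY_OP - → 6 - 7 = -1
STORE_FAST k → k=-1
LOAD_FAST_LOAD_FAST b,a → push 12,7
BINARY_OP - → 12 - 7 = 5
STORE_FAST v → v=5
LOAD_CONST → push 0
STORE_FAST i → i=0
LOAD_FAST i → push 0
LOAD_CONST → push 3
COMPARE_OP bool(<) → 0 vs 3 = True
POP_JUMP_IF_FALSE → pop True; no jump
LOAD_FAST_LOAD_FAST k,b → push -1,12
BINARY_OP - → -1 - 12 = -13
STORE_FAST k → k=-13
LOAD_FAST_LOAD_FAST b,v → push 12,5
BINARY_OP * → 12 * 5 = 60
STORE_FAST k → k=60
LOAD_CONST → push 3
LOAD_FAST b → push 12
BINARY_OP + → 3 + 12 = 15
STORE_FAST k → k=15
LOAD_FAST i → push 0
LOAD_CONST → push 1
BINARY_OP + → 0 + 1 = 1
STORE_FAST i → i=1
LOAD_FAST i → push 1
LOAD_CONST → push 3
COMPARE_OP bool(<) → 1 vs 3 = True
POP_JUMP_IF_FALSE → pop True; no jump
LOAD_FAST_LOAD_FAST k,b → push 15,12
BINARY_OP - → 15 - 12 = 3
STORE_FAST k → k=3
LOAD_FAST_LOAD_FAST b,v → push 12,5
BINARY_OP * → 12 * 5 = 60
STORE_FAST k → k=60
LOAD_CONST → push 3
LOAD_FAST b → push 12
BINARY_OP + → 3 + 12 = 15
STORE_FAST k → k=15
LOAD_FAST i → push 1
LOAD_CONST → push 1
BINARY_OP + → 1 + 1 = 2
STORE_FAST i → i=2
LOAD_FAST i → push 2
LOAD_CONST → push 3
COMPARE_OP bool(<) → 2 vs 3 = True
POP_JUMP_IF_FALSE → pop True; no jump
LOAD_FAST_LOAD_FAST k,b → push 15,12
BINARY_OP - → 15 - 12 = 3
STORE_FAST k → k=3
LOAD_FAST_LOAD_FAST b,v → push 12,5
BINARY_OP * → 12 * 5 = 60
STORE_FAST k → k=60
LOAD_CONST → push 3
LOAD_FAST b → push 12
BINARY_OP + → 3 + 12 = 15
STORE_FAST k → k=15
LOAD_FAST i → push 2
LOAD_CONST → push 1
BINARY_OP + → 2 + 1 = 3
STORE_FAST i → i=3
LOAD_FAST i → push 3
LOAD_CONST → push 3
COMPARE_OP bool(<) → 3 vs 3 = False
POP_JUMP_IF_FALSE → pop False; jump
LOAD_FAST k → push 15
RETURN_VALUE → return 15.

15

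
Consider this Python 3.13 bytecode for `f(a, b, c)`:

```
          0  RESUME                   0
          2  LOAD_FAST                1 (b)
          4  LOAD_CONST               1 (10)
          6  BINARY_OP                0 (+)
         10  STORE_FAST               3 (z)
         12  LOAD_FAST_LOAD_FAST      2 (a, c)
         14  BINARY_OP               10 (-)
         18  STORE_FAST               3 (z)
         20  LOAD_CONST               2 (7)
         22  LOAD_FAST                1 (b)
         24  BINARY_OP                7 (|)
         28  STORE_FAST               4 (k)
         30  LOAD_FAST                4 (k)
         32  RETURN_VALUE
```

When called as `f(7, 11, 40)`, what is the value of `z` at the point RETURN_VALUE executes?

LOAD_FAST b → push 11. Stack: [11]
LOAD_CONST → push 10. Stack: [11, 10]
BINARY_OP + → 11 + 10 = 21. Stack: [21]
STORE_FAST z → z=21. Stack: []
LOAD_FAST_LOAD_FAST a,c → push 7,40. Stack: [7, 40]
BINARY_OP - → 7 - 40 = -33. Stack: [-33]
STORE_FAST z → z=-33. Stack: []
LOAD_CONST → push 7. Stack: [7]
LOAD_FAST b → push 11. Stack: [7, 11]
BINARY_OP | → 7 | 11 = 15. Stack: [15]
STORE_FAST k → k=15. Stack: []
LOAD_FAST k → push 15. Stack: [15]
RETURN_VALUE → return 15.

-33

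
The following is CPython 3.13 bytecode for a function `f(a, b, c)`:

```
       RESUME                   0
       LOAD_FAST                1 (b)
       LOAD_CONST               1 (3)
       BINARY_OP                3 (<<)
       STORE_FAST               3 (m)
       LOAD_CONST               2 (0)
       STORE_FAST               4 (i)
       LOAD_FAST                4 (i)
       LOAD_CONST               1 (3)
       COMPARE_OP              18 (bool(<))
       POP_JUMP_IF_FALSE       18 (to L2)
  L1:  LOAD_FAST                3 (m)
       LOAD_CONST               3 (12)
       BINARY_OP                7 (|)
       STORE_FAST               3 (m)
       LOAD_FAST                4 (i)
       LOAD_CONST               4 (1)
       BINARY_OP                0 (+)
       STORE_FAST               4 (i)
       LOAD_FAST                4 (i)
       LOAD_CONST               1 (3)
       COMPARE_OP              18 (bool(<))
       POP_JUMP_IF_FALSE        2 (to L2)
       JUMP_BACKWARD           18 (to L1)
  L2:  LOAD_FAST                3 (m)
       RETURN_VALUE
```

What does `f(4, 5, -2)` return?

44

LOAD_FAST b → push 5. Stack: [5]
LOAD_CONST → push 3. Stack: [5, 3]
BINARY_OP << → 5 << 3 = 40. Stack: [40]
STORE_FAST m → m=40. Stack: []
LOAD_CONST → push 0. Stack: [0]
STORE_FAST i → i=0. Stack: []
LOAD_FAST i → push 0. Stack: [0]
LOAD_CONST → push 3. Stack: [0, 3]
COMPARE_OP bool(<) → 0 vs 3 = True. Stack: [True]
POP_JUMP_IF_FALSE → pop True; no jump. Stack: []
LOAD_FAST m → push 40. Stack: [40]
LOAD_CONST → push 12. Stack: [40, 12]
BINARY_OP | → 40 | 12 = 44. Stack: [44]
STORE_FAST m → m=44. Stack: []
LOAD_FAST i → push 0. Stack: [0]
LOAD_CONST → push 1. Stack: [0, 1]
BINARY_OP + → 0 + 1 = 1. Stack: [1]
STORE_FAST i → i=1. Stack: []
LOAD_FAST i → push 1. Stack: [1]
LOAD_CONST → push 3. Stack: [1, 3]
COMPARE_OP bool(<) → 1 vs 3 = True. Stack: [True]
POP_JUMP_IF_FALSE → pop True; no jump. Stack: []
LOAD_FAST m → push 44. Stack: [44]
LOAD_CONST → push 12. Stack: [44, 12]
BINARY_OP | → 44 | 12 = 44. Stack: [44]
STORE_FAST m → m=44. Stack: []
LOAD_FAST i → push 1. Stack: [1]
LOAD_CONST → push 1. Stack: [1, 1]
BINARY_OP + → 1 + 1 = 2. Stack: [2]
STORE_FAST i → i=2. Stack: []
LOAD_FAST i → push 2. Stack: [2]
LOAD_CONST → push 3. Stack: [2, 3]
COMPARE_OP bool(<) → 2 vs 3 = True. Stack: [True]
POP_JUMP_IF_FALSE → pop True; no jump. Stack: []
LOAD_FAST m → push 44. Stack: [44]
LOAD_CONST → push 12. Stack: [44, 12]
BINARY_OP | → 44 | 12 = 44. Stack: [44]
STORE_FAST m → m=44. Stack: []
LOAD_FAST i → push 2. Stack: [2]
LOAD_CONST → push 1. Stack: [2, 1]
BINARY_OP + → 2 + 1 = 3. Stack: [3]
STORE_FAST i → i=3. Stack: []
LOAD_FAST i → push 3. Stack: [3]
LOAD_CONST → push 3. Stack: [3, 3]
COMPARE_OP bool(<) → 3 vs 3 = False. Stack: [False]
POP_JUMP_IF_FALSE → pop False; jump. Stack: []
LOAD_FAST m → push 44. Stack: [44]
RETURN_VALUE → return 44.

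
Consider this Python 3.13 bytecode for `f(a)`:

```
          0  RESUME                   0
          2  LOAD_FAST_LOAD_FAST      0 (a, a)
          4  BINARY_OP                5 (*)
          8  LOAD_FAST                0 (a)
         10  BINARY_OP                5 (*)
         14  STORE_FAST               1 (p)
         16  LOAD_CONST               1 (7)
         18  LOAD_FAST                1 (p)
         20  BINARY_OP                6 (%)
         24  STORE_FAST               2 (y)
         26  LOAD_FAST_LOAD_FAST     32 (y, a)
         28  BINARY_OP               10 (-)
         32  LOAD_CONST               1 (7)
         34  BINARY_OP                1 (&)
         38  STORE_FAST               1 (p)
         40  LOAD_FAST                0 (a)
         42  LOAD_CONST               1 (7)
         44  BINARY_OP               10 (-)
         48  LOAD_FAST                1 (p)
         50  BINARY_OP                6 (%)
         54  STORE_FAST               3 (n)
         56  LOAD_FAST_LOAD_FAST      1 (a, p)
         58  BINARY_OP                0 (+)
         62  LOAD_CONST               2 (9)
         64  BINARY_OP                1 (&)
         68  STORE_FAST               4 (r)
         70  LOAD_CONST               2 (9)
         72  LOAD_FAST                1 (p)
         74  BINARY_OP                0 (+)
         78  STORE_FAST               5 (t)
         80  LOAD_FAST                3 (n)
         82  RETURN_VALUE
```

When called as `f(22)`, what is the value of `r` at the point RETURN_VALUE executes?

LOAD_FAST_LOAD_FAST a,a → push 22,22. Stack: [22, 22]
BINARY_OP * → 22 * 22 = 484. Stack: [484]
LOAD_FAST a → push 22. Stack: [484, 22]
BINARY_OP * → 484 * 22 = 10648. Stack: [10648]
STORE_FAST p → p=10648. Stack: []
LOAD_CONST → push 7. Stack: [7]
LOAD_FAST p → push 10648. Stack: [7, 10648]
BINARY_OP % → 7 % 10648 = 7. Stack: [7]
STORE_FAST y → y=7. Stack: []
LOAD_FAST_LOAD_FAST y,a → push 7,22. Stack: [7, 22]
BINARY_OP - → 7 - 22 = -15. Stack: [-15]
LOAD_CONST → push 7. Stack: [-15, 7]
BINARY_OP & → -15 & 7 = 1. Stack: [1]
STORE_FAST p → p=1. Stack: []
LOAD_FAST a → push 22. Stack: [22]
LOAD_CONST → push 7. Stack: [22, 7]
BINARY_OP - → 22 - 7 = 15. Stack: [15]
LOAD_FAST p → push 1. Stack: [15, 1]
BINARY_OP % → 15 % 1 = 0. Stack: [0]
STORE_FAST n → n=0. Stack: []
LOAD_FAST_LOAD_FAST a,p → push 22,1. Stack: [22, 1]
BINARY_OP + → 22 + 1 = 23. Stack: [23]
LOAD_CONST → push 9. Stack: [23, 9]
BINARY_OP & → 23 & 9 = 1. Stack: [1]
STORE_FAST r → r=1. Stack: []
LOAD_CONST → push 9. Stack: [9]
LOAD_FAST p → push 1. Stack: [9, 1]
BINARY_OP + → 9 + 1 = 10. Stack: [10]
STORE_FAST t → t=10. Stack: []
LOAD_FAST n → push 0. Stack: [0]
RETURN_VALUE → return 0.

1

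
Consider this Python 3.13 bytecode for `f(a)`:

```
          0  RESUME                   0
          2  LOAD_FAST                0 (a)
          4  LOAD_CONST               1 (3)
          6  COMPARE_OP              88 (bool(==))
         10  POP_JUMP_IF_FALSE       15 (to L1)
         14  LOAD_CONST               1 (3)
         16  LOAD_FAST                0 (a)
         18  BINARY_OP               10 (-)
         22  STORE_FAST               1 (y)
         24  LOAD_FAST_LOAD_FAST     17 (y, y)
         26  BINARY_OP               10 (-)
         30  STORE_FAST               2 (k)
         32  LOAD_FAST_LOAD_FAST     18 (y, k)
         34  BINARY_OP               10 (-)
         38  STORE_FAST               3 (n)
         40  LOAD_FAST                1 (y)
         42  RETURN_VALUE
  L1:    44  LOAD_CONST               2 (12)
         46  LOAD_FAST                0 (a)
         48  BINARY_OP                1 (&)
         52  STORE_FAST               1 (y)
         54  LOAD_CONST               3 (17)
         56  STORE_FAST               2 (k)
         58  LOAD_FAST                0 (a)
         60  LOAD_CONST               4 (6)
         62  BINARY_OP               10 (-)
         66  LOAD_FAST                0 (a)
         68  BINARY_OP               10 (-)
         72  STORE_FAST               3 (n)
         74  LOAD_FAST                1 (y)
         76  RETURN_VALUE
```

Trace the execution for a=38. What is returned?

LOAD_FAST a → push 38. Stack: [38]
LOAD_CONST → push 3. Stack: [38, 3]
COMPARE_OP bool(==) → 38 vs 3 = False. Stack: [False]
POP_JUMP_IF_FALSE → pop False; jump. Stack: []
LOAD_CONST → push 12. Stack: [12]
LOAD_FAST a → push 38. Stack: [12, 38]
BINARY_OP & → 12 & 38 = 4. Stack: [4]
STORE_FAST y → y=4. Stack: []
LOAD_CONST → push 17. Stack: [17]
STORE_FAST k → k=17. Stack: []
LOAD_FAST a → push 38. Stack: [38]
LOAD_CONST → push 6. Stack: [38, 6]
BINARY_OP - → 38 - 6 = 32. Stack: [32]
LOAD_FAST a → push 38. Stack: [32, 38]
BINARY_OP - → 32 - 38 = -6. Stack: [-6]
STORE_FAST n → n=-6. Stack: []
LOAD_FAST y → push 4. Stack: [4]
RETURN_VALUE → return 4.

4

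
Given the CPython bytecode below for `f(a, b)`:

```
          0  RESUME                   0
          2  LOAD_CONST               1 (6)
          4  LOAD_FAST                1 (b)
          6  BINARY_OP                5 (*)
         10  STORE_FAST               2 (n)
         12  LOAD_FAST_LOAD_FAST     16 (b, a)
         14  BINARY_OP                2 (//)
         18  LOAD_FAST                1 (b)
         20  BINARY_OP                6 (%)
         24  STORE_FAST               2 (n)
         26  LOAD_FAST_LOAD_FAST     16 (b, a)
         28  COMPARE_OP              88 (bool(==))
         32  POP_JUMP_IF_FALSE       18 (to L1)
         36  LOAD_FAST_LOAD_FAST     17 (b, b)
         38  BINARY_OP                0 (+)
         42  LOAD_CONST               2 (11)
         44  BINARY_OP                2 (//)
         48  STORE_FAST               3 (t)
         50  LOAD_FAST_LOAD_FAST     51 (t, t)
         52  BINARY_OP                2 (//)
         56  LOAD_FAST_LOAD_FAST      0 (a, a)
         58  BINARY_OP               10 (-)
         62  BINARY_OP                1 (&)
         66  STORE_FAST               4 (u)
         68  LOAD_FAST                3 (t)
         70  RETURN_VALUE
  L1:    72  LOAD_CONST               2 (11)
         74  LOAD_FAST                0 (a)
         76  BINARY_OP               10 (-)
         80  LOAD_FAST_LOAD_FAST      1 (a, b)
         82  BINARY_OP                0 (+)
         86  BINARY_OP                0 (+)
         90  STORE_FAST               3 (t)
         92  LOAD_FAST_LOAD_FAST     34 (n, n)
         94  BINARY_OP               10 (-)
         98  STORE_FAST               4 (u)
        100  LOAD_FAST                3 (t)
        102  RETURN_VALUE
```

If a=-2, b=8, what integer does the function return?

19

LOAD_CONST → push 6. Stack: [6]
LOAD_FAST b → push 8. Stack: [6, 8]
BINARY_OP * → 6 * 8 = 48. Stack: [48]
STORE_FAST n → n=48. Stack: []
LOAD_FAST_LOAD_FAST b,a → push 8,-2. Stack: [8, -2]
BINARY_OP // → 8 // -2 = -4. Stack: [-4]
LOAD_FAST b → push 8. Stack: [-4, 8]
BINARY_OP % → -4 % 8 = 4. Stack: [4]
STORE_FAST n → n=4. Stack: []
LOAD_FAST_LOAD_FAST b,a → push 8,-2. Stack: [8, -2]
COMPARE_OP bool(==) → 8 vs -2 = False. Stack: [False]
POP_JUMP_IF_FALSE → pop False; jump. Stack: []
LOAD_CONST → push 11. Stack: [11]
LOAD_FAST a → push -2. Stack: [11, -2]
BINARY_OP - → 11 - -2 = 13. Stack: [13]
LOAD_FAST_LOAD_FAST a,b → push -2,8. Stack: [13, -2, 8]
BINARY_OP + → -2 + 8 = 6. Stack: [13, 6]
BINARY_OP + → 13 + 6 = 19. Stack: [19]
STORE_FAST t → t=19. Stack: []
LOAD_FAST_LOAD_FAST n,n → push 4,4. Stack: [4, 4]
BINARY_OP - → 4 - 4 = 0. Stack: [0]
STORE_FAST u → u=0. Stack: []
LOAD_FAST t → push 19. Stack: [19]
RETURN_VALUE → return 19.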